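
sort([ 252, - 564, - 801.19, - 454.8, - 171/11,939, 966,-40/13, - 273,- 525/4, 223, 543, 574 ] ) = [  -  801.19, -564,  -  454.8, - 273, -525/4, - 171/11, - 40/13,223, 252, 543,574, 939, 966]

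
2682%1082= 518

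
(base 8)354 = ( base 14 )12c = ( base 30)7Q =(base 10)236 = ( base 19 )c8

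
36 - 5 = 31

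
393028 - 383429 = 9599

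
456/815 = 456/815 = 0.56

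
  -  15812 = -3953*4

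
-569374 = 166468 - 735842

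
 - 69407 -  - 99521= 30114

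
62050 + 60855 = 122905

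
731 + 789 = 1520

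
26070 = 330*79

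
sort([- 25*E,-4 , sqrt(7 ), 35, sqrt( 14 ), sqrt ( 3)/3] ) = [ - 25*E,-4, sqrt( 3 )/3 , sqrt(7 ), sqrt ( 14),35] 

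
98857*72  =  7117704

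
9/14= 9/14= 0.64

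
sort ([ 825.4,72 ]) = [72,825.4 ]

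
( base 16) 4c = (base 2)1001100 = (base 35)26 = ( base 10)76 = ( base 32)2C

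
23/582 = 23/582 = 0.04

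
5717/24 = 238 + 5/24 = 238.21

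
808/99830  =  404/49915 = 0.01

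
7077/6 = 2359/2 = 1179.50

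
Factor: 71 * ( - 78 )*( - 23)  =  127374  =  2^1*3^1 * 13^1 * 23^1 * 71^1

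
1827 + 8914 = 10741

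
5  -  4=1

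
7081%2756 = 1569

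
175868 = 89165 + 86703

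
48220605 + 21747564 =69968169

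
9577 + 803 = 10380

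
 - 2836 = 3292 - 6128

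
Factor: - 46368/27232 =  - 3^2 * 7^1 * 37^(-1 ) = - 63/37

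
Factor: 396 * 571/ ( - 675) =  - 2^2*3^( - 1 )* 5^ ( - 2 )*11^1*571^1 = - 25124/75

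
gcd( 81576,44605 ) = 11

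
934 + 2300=3234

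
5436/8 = 1359/2  =  679.50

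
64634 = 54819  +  9815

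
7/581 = 1/83 = 0.01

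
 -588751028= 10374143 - 599125171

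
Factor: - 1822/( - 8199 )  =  2/9 =2^1* 3^( - 2 )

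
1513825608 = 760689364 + 753136244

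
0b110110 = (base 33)1l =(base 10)54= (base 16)36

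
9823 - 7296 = 2527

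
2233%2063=170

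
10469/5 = 2093+4/5 = 2093.80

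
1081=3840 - 2759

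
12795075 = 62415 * 205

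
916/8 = 229/2   =  114.50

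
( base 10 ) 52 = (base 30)1m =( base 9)57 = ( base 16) 34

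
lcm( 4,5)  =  20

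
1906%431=182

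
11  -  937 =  - 926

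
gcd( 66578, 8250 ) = 2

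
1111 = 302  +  809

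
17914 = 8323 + 9591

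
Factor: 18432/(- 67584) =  - 3^1*11^(-1) = -3/11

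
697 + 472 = 1169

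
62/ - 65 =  - 1 + 3/65 = - 0.95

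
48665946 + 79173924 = 127839870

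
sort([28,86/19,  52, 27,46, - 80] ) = [ -80, 86/19 , 27, 28,46, 52]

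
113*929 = 104977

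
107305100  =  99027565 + 8277535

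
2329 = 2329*1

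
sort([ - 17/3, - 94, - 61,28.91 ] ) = [ - 94,- 61, - 17/3,28.91 ] 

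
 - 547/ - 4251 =547/4251 = 0.13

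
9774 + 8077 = 17851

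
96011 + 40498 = 136509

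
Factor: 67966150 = 2^1 * 5^2*7^1 * 23^1*8443^1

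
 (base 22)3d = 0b1001111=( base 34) 2b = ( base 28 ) 2n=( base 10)79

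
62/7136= 31/3568 = 0.01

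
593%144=17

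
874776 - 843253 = 31523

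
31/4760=31/4760 = 0.01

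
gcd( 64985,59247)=1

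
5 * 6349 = 31745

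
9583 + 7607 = 17190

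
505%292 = 213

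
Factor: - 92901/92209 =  -3^1*13^( - 1 ) * 41^(-1)*179^1 = - 537/533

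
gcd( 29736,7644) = 84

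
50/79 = 50/79= 0.63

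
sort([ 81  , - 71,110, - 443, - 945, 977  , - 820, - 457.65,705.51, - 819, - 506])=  [ - 945, - 820, - 819, - 506, - 457.65, - 443, - 71,81,  110,705.51,977] 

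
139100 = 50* 2782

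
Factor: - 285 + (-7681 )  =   - 2^1*7^1*569^1 = -7966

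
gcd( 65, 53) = 1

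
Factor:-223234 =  - 2^1*11^1*73^1*139^1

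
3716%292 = 212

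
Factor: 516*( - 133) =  - 2^2*3^1*7^1*19^1*43^1= - 68628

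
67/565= 67/565 = 0.12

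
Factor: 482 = 2^1  *  241^1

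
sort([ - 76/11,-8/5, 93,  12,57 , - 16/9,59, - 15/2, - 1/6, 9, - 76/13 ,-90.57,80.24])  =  [ - 90.57,- 15/2, - 76/11,-76/13,-16/9, - 8/5,-1/6 , 9,12, 57,59,  80.24,  93 ]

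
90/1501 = 90/1501= 0.06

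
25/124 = 25/124= 0.20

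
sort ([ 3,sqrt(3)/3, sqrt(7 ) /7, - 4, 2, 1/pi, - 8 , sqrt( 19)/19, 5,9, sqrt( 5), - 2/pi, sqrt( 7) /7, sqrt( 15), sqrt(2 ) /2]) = [ -8,-4, - 2/pi, sqrt(19 )/19, 1/pi, sqrt( 7)/7,sqrt ( 7 )/7, sqrt(3 ) /3, sqrt( 2)/2, 2,sqrt( 5 ), 3,sqrt( 15),5 , 9 ] 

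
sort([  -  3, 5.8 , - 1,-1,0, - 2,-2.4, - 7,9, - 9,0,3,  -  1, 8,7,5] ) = [-9,-7, - 3,-2.4,-2, - 1, - 1, - 1,0, 0,  3, 5,5.8,7, 8,9 ]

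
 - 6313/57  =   - 6313/57 = - 110.75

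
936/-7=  - 936/7=- 133.71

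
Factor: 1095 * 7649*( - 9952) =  - 83354518560= -2^5*3^1 *5^1*73^1*311^1*7649^1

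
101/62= 101/62=1.63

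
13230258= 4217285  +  9012973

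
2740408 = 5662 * 484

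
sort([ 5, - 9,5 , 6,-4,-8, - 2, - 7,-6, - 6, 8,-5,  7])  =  [  -  9, - 8, - 7, - 6,- 6,-5, - 4, - 2, 5, 5, 6,7, 8 ] 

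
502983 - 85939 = 417044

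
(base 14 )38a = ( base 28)pa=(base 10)710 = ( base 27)Q8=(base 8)1306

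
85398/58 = 1472  +  11/29 = 1472.38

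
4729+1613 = 6342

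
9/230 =9/230 = 0.04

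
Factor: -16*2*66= -2^6 * 3^1*11^1= - 2112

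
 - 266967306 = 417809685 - 684776991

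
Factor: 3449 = 3449^1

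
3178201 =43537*73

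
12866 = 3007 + 9859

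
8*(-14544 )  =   - 116352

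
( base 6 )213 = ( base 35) 2b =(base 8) 121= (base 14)5B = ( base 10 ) 81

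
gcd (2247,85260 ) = 21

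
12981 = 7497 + 5484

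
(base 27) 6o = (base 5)1221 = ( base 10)186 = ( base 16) ba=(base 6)510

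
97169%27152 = 15713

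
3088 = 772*4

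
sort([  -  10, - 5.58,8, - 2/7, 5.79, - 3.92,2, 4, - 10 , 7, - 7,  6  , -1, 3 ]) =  [ - 10, - 10, - 7, - 5.58, - 3.92, - 1  ,- 2/7,2, 3,  4,5.79, 6, 7,  8 ]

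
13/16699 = 13/16699 =0.00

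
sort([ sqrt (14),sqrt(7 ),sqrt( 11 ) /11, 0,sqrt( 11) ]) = [ 0 , sqrt( 11)/11 , sqrt( 7 ), sqrt( 11 ),sqrt( 14) ]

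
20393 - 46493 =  - 26100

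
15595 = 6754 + 8841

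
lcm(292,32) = 2336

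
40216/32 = 5027/4= 1256.75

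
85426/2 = 42713 = 42713.00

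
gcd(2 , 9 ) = 1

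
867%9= 3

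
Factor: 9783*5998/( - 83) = -58678434/83 = -2^1*3^2*83^ ( - 1) * 1087^1*2999^1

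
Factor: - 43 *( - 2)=2^1  *43^1 = 86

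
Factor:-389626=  - 2^1*194813^1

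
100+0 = 100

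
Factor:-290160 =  - 2^4  *3^2*5^1*13^1*31^1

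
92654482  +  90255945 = 182910427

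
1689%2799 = 1689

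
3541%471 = 244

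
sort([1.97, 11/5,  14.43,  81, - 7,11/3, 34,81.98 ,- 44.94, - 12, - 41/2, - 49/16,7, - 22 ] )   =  [ - 44.94, - 22 , - 41/2, - 12, - 7, - 49/16, 1.97, 11/5, 11/3, 7,  14.43, 34, 81, 81.98 ]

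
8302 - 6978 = 1324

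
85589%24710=11459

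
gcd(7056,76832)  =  784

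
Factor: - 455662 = - 2^1*137^1*1663^1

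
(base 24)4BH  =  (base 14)d29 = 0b101000011001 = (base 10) 2585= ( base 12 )15B5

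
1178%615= 563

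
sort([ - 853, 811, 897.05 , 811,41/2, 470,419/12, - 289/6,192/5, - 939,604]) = [ - 939, - 853, - 289/6 , 41/2, 419/12, 192/5,470,604,811,811, 897.05 ]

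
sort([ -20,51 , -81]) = [ - 81,-20,  51]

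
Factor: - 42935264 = -2^5*421^1*3187^1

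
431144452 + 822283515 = 1253427967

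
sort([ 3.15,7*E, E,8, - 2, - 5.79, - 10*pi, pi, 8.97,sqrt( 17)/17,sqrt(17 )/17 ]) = [- 10*pi, - 5.79, - 2, sqrt( 17 ) /17, sqrt(17 )/17, E, pi,  3.15,8, 8.97 , 7 * E] 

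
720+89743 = 90463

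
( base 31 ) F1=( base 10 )466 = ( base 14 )254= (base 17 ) 1A7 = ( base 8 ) 722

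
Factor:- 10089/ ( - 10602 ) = 59/62 = 2^ ( - 1 )*31^(  -  1 )*59^1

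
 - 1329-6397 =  - 7726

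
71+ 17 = 88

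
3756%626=0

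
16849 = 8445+8404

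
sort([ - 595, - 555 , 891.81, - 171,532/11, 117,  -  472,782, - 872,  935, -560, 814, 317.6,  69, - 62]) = [ - 872, - 595, - 560, - 555, - 472, - 171, - 62, 532/11,69,117, 317.6,782, 814,891.81 , 935 ] 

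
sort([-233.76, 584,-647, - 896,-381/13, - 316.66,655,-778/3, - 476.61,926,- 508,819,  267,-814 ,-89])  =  [  -  896, - 814,-647,-508, - 476.61, - 316.66,-778/3 , -233.76,-89, - 381/13, 267, 584, 655,819,  926]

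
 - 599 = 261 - 860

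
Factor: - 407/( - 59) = 11^1*37^1*59^( - 1)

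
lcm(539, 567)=43659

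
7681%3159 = 1363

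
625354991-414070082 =211284909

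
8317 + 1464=9781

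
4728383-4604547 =123836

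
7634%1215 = 344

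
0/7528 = 0 = 0.00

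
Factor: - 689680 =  - 2^4 * 5^1*37^1 *233^1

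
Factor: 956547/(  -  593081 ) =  - 3^2*23^1*4621^1*593081^ (- 1)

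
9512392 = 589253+8923139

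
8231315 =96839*85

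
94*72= 6768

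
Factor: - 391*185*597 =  - 3^1*5^1*17^1*23^1*37^1*199^1 = - 43183995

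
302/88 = 151/44 = 3.43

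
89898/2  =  44949 = 44949.00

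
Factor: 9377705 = 5^1*1875541^1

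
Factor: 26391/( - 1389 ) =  - 19=- 19^1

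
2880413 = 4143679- 1263266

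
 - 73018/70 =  - 1044+31/35 = - 1043.11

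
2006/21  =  2006/21= 95.52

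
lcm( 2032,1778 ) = 14224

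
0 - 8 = -8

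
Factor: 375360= 2^6*3^1*5^1*17^1*23^1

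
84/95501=12/13643 = 0.00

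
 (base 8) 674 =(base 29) F9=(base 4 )12330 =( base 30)EO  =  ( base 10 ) 444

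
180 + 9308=9488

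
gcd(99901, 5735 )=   1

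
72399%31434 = 9531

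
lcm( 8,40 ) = 40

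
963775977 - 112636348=851139629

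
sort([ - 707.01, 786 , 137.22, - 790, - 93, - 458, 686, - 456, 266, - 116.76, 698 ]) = [ - 790, - 707.01, - 458, - 456, - 116.76, - 93, 137.22,266 , 686,698,786]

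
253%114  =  25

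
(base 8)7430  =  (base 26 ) 5IG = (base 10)3864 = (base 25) 64e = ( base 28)4Q0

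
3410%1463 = 484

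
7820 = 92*85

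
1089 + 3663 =4752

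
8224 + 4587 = 12811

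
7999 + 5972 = 13971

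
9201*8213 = 75567813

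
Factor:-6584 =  - 2^3*823^1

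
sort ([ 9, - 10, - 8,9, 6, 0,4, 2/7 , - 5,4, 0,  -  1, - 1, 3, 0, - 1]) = [ - 10, - 8 , - 5,-1, - 1, - 1, 0, 0, 0, 2/7, 3,4, 4,6,9, 9]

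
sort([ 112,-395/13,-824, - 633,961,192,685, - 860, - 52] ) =[ -860,  -  824, -633 , - 52, - 395/13,112,192,  685, 961] 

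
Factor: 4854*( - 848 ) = -2^5*3^1*53^1*809^1 =-  4116192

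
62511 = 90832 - 28321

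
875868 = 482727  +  393141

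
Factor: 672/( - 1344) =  - 2^( - 1 ) = -1/2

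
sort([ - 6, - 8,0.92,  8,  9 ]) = [ - 8, - 6  ,  0.92,8, 9] 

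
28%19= 9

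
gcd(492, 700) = 4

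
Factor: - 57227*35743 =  - 2045464661 = - 31^1 * 89^1 * 643^1*1153^1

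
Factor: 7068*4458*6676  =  2^5  *  3^2*19^1 * 31^1 * 743^1*1669^1 = 210355045344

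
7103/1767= 4  +  35/1767 = 4.02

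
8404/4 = 2101= 2101.00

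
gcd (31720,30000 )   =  40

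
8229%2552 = 573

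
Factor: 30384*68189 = 2071854576 = 2^4*3^2  *  11^1*211^1*6199^1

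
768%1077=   768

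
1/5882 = 1/5882 = 0.00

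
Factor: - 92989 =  - 13^1 *23^1*311^1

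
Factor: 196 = 2^2 * 7^2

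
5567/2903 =5567/2903 =1.92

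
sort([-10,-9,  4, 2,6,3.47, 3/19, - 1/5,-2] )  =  [- 10, - 9, - 2,  -  1/5, 3/19,  2, 3.47, 4, 6]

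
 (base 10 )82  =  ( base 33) 2G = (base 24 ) 3a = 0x52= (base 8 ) 122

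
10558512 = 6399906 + 4158606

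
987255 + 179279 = 1166534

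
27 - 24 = 3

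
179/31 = 5 +24/31 = 5.77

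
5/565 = 1/113 = 0.01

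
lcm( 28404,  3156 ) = 28404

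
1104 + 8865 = 9969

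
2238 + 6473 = 8711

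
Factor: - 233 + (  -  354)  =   - 587^1 =- 587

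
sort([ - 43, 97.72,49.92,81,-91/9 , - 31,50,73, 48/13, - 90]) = [-90,-43, - 31,  -  91/9, 48/13, 49.92, 50, 73,81,97.72]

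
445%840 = 445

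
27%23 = 4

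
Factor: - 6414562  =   - 2^1*7^1*11^1*23^1*  1811^1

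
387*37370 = 14462190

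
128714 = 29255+99459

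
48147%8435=5972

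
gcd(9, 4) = 1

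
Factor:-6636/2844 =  - 7/3 = - 3^(-1)*7^1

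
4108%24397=4108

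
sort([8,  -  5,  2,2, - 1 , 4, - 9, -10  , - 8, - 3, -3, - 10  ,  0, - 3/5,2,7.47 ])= [ - 10, - 10,-9, - 8,-5,- 3, - 3, - 1,-3/5,  0, 2,2,2,4,7.47,8 ]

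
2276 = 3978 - 1702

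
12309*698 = 8591682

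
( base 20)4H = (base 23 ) 45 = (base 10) 97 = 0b1100001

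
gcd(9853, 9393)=1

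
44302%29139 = 15163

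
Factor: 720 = 2^4*3^2*5^1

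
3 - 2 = 1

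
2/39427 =2/39427= 0.00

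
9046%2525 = 1471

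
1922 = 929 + 993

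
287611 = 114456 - -173155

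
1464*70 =102480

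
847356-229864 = 617492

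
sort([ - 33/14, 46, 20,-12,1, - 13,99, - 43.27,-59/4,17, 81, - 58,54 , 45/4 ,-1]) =[-58, - 43.27 , - 59/4,-13, - 12,-33/14, - 1,1 , 45/4,17,20,46,  54,81, 99]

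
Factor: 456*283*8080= 1042707840 = 2^7*3^1* 5^1* 19^1*101^1*283^1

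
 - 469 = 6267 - 6736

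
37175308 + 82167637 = 119342945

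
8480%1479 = 1085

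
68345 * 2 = 136690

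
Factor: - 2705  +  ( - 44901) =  - 47606 = - 2^1*13^1*1831^1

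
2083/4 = 2083/4 = 520.75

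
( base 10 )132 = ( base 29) 4G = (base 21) 66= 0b10000100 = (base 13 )a2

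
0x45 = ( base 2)1000101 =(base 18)3F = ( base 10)69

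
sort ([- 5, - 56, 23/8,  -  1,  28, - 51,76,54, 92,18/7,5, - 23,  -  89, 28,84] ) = [ - 89, - 56, - 51, - 23, - 5, - 1,18/7,23/8,5,28,28,54,76,84,92]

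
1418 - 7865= - 6447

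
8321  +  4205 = 12526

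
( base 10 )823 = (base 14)42B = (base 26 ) 15H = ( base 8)1467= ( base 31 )QH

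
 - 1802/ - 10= 901/5 = 180.20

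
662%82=6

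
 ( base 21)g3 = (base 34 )9x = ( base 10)339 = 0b101010011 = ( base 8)523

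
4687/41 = 4687/41 =114.32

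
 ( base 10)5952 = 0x1740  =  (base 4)1131000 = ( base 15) 1B6C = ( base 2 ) 1011101000000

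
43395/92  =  471+ 63/92 = 471.68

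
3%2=1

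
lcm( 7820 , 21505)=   86020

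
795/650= 159/130=1.22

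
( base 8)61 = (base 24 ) 21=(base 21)27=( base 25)1O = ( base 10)49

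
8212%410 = 12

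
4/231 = 4/231 =0.02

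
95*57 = 5415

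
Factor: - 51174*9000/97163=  - 460566000/97163 = - 2^4*3^4*5^3*11^(  -  3 )*73^(- 1)*2843^1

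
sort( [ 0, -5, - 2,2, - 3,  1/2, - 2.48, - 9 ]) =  [ - 9, - 5, - 3, - 2.48, - 2 , 0,1/2 , 2 ]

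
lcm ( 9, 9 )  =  9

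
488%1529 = 488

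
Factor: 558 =2^1*3^2*31^1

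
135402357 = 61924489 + 73477868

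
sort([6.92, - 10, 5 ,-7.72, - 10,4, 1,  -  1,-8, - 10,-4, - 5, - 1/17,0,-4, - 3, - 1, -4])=[- 10,-10, - 10, - 8 , - 7.72 , - 5, - 4, - 4, - 4,  -  3,-1 , - 1, - 1/17,  0, 1, 4,  5,  6.92 ] 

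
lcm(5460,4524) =158340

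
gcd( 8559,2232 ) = 9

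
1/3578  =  1/3578 = 0.00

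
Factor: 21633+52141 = 73774 = 2^1 *36887^1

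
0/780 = 0 = 0.00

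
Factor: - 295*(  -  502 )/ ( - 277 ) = -2^1*5^1*59^1*251^1*277^(-1) = - 148090/277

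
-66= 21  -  87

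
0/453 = 0=0.00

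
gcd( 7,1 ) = 1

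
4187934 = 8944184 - 4756250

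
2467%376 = 211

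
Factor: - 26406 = -2^1*3^4 * 163^1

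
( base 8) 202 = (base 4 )2002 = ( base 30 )4A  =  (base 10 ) 130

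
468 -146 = 322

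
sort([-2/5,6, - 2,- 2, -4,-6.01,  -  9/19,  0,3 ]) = [ - 6.01,-4,-2, - 2,-9/19, - 2/5,0, 3,6 ]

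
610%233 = 144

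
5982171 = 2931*2041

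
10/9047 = 10/9047 = 0.00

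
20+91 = 111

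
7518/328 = 3759/164 = 22.92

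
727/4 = 727/4=181.75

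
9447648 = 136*69468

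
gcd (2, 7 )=1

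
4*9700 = 38800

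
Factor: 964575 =3^3*5^2 *1429^1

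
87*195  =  16965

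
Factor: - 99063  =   - 3^4*1223^1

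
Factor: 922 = 2^1*461^1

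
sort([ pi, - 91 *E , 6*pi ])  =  [  -  91*E,pi,  6*pi]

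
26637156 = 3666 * 7266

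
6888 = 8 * 861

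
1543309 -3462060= - 1918751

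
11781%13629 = 11781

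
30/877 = 30/877 =0.03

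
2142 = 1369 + 773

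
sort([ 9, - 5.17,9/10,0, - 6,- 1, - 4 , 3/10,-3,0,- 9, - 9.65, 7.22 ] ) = [ - 9.65, - 9,-6, - 5.17 , - 4  , - 3,-1, 0, 0 , 3/10, 9/10, 7.22,9 ] 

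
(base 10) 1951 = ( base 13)B71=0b11110011111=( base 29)298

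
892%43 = 32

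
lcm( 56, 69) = 3864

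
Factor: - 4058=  - 2^1*2029^1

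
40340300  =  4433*9100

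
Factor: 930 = 2^1 * 3^1 * 5^1  *31^1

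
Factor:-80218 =-2^1*19^1*2111^1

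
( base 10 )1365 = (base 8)2525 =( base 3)1212120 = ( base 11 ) 1031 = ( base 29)1i2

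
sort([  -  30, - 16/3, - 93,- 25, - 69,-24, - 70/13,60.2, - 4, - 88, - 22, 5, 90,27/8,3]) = [ - 93, - 88,-69,-30, - 25, - 24, - 22, - 70/13,-16/3, - 4,3, 27/8,  5,60.2,90 ] 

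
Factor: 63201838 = 2^1*7^1*23^1 * 196279^1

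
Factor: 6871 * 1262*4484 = 2^3* 19^1 *59^1*631^1 * 6871^1 = 38881669768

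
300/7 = 300/7 = 42.86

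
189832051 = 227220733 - 37388682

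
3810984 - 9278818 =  - 5467834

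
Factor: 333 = 3^2*37^1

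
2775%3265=2775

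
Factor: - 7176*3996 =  - 2^5  *3^4*13^1*23^1*37^1= - 28675296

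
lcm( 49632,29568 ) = 1389696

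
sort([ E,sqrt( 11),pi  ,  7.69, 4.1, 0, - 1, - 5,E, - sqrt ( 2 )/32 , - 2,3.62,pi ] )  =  [ - 5, - 2, - 1, - sqrt(2 ) /32,0,E,E , pi, pi,sqrt(11 ), 3.62 , 4.1 , 7.69] 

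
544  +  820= 1364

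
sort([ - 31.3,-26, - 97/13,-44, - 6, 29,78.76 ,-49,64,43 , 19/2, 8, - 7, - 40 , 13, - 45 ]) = [ - 49, -45,  -  44, - 40 ,-31.3, - 26, - 97/13, - 7,-6, 8, 19/2, 13 , 29, 43,64, 78.76]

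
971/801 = 1+170/801 = 1.21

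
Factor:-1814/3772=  - 907/1886 = -2^(- 1 )*23^( - 1 )*41^( - 1 )*907^1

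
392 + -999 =- 607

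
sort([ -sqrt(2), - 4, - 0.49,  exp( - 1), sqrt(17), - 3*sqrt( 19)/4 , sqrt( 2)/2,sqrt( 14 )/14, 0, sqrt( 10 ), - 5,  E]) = [ - 5, - 4 , -3*sqrt(19)/4 ,-sqrt( 2),  -  0.49 , 0,sqrt( 14)/14 , exp( - 1),sqrt( 2)/2,E, sqrt( 10),sqrt( 17)]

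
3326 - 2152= 1174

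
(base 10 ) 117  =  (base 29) 41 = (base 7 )225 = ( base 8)165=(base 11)a7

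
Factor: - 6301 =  - 6301^1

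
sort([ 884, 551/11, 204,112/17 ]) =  [ 112/17, 551/11,204,884] 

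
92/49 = 92/49 =1.88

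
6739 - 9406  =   - 2667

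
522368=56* 9328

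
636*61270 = 38967720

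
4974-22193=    - 17219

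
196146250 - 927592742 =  - 731446492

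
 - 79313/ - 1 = 79313 + 0/1 = 79313.00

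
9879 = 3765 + 6114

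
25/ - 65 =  - 1 + 8/13 = - 0.38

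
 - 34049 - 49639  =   - 83688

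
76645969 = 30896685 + 45749284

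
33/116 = 33/116= 0.28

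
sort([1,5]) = [1,5 ] 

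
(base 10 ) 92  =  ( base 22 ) 44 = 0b1011100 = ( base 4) 1130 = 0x5c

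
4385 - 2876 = 1509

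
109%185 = 109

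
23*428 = 9844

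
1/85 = 1/85 = 0.01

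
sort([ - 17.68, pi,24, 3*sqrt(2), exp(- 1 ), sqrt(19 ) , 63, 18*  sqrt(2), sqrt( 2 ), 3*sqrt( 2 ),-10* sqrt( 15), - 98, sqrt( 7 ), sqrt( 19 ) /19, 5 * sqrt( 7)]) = [-98,-10 *sqrt(15),-17.68,sqrt( 19)/19,exp(  -  1),  sqrt( 2), sqrt( 7),pi , 3*sqrt( 2 ), 3 * sqrt( 2 ) , sqrt(19),  5*sqrt( 7),24, 18 *sqrt(2),  63 ]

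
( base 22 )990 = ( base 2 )1000111001010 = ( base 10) 4554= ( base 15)1539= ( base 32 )4EA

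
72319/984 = 72319/984 = 73.49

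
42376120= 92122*460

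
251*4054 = 1017554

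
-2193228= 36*( - 60923 )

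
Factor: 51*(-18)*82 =-75276 =- 2^2*3^3*17^1 * 41^1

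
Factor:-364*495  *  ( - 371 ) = 66846780 = 2^2*3^2 * 5^1*7^2*11^1 * 13^1*53^1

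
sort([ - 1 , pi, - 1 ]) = [- 1,  -  1,pi ] 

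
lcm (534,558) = 49662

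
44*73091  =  3216004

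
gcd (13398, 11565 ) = 3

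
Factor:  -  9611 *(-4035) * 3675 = 142517914875=3^2*5^3*7^3*269^1*1373^1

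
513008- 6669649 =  - 6156641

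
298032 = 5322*56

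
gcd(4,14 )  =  2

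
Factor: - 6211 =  - 6211^1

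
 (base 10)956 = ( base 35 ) RB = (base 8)1674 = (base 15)43B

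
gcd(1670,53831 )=1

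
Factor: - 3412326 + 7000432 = 3588106 =2^1 * 1794053^1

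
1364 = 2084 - 720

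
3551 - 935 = 2616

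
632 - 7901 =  - 7269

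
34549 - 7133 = 27416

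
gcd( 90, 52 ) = 2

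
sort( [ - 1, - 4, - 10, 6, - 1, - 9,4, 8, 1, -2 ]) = [-10,-9, - 4, - 2,-1, - 1,  1, 4, 6,8 ]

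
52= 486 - 434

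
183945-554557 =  - 370612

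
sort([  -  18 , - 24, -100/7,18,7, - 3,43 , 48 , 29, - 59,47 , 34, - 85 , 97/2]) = [ - 85 , - 59, - 24 , - 18, - 100/7,-3, 7,18, 29 , 34,43, 47, 48, 97/2 ] 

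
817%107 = 68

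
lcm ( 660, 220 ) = 660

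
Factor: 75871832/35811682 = 37935916/17905841 = 2^2*53^1*127^1*139^( - 1 )*1409^1*128819^(-1 )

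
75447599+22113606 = 97561205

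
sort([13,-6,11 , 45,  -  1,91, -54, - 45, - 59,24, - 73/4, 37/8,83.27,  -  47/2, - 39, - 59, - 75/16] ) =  [ - 59, - 59 , - 54, - 45, - 39,- 47/2, - 73/4,-6, -75/16,  -  1,37/8,11,13, 24,45,83.27,91]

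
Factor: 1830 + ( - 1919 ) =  - 89=   - 89^1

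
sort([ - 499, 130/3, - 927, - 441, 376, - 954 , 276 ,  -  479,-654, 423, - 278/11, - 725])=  [ - 954 ,  -  927,-725, - 654 , - 499, - 479, - 441,-278/11 , 130/3, 276,376, 423]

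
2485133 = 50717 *49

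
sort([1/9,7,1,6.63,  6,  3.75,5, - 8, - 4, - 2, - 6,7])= [ - 8,-6, - 4, - 2, 1/9, 1,3.75, 5,6 , 6.63,  7, 7]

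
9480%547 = 181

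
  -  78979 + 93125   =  14146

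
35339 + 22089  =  57428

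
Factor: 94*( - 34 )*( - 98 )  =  313208 = 2^3*7^2  *  17^1*47^1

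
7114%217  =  170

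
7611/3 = 2537 = 2537.00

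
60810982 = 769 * 79078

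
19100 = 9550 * 2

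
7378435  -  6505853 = 872582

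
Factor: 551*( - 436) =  - 2^2 * 19^1 * 29^1 *109^1 = - 240236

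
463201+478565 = 941766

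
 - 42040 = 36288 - 78328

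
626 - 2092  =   - 1466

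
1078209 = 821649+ 256560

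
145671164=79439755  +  66231409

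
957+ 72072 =73029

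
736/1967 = 736/1967=0.37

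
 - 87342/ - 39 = 2239+7/13 = 2239.54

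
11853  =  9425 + 2428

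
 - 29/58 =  - 1/2=- 0.50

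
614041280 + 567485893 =1181527173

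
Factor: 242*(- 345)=-83490  =  - 2^1*3^1*5^1*11^2*23^1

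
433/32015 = 433/32015 = 0.01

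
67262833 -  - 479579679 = 546842512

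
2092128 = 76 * 27528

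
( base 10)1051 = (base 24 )1JJ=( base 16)41B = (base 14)551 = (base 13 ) 62b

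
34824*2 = 69648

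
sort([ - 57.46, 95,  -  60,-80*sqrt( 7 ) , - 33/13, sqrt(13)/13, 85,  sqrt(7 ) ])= [ - 80*sqrt ( 7), - 60,-57.46, - 33/13,sqrt(13)/13  ,  sqrt(7 ), 85, 95 ] 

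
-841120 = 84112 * (-10) 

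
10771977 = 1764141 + 9007836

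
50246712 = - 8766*( - 5732 )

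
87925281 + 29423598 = 117348879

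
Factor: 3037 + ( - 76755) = - 73718 = -2^1*29^1*31^1*41^1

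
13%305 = 13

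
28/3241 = 4/463  =  0.01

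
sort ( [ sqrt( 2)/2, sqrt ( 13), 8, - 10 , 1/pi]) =[ - 10,1/pi,sqrt( 2 )/2,  sqrt( 13), 8]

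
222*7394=1641468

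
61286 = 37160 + 24126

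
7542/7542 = 1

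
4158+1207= 5365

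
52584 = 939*56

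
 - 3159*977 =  - 3086343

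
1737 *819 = 1422603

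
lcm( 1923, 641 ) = 1923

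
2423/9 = 2423/9 = 269.22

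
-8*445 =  -3560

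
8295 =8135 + 160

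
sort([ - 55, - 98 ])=[ - 98, - 55] 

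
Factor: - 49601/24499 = - 193^1* 257^1*24499^( - 1)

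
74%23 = 5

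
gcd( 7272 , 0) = 7272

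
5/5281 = 5/5281 = 0.00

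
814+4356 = 5170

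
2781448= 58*47956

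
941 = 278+663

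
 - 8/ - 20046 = 4/10023 = 0.00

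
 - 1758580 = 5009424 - 6768004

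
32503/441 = 32503/441 = 73.70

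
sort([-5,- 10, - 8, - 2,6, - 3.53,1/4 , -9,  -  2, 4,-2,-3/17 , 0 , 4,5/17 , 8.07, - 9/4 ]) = [ -10,-9, - 8,-5,-3.53, - 9/4,-2 , - 2 , - 2, - 3/17,0,  1/4,5/17,4,4,6,8.07]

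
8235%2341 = 1212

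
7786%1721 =902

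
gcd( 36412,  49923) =1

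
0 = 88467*0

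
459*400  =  183600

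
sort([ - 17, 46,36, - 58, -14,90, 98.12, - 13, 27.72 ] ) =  [ - 58,-17, - 14, -13,27.72,36, 46, 90, 98.12 ]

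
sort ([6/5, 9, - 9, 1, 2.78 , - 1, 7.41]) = [ -9, - 1,  1,6/5,2.78, 7.41, 9]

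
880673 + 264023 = 1144696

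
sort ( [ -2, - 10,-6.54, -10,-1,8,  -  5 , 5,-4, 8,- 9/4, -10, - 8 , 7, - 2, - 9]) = [ - 10,-10,-10,- 9, - 8, -6.54, - 5, - 4, - 9/4,-2, - 2, -1,5,7,  8,8]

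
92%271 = 92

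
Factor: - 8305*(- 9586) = 79611730  =  2^1*5^1*11^1*151^1*4793^1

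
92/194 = 46/97 = 0.47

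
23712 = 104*228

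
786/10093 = 786/10093 = 0.08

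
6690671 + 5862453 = 12553124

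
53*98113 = 5199989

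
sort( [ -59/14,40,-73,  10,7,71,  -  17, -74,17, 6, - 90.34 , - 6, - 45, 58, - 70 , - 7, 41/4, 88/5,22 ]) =[ - 90.34,-74, - 73,-70, - 45, - 17,  -  7, - 6, - 59/14, 6,7, 10 , 41/4, 17, 88/5 , 22 , 40, 58, 71 ]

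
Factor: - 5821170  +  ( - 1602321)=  - 3^1*2474497^1 = -  7423491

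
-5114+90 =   -  5024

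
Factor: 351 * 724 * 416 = 2^7*3^3*13^2*181^1 = 105715584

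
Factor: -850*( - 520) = 2^4*5^3*13^1*17^1 = 442000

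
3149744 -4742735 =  -1592991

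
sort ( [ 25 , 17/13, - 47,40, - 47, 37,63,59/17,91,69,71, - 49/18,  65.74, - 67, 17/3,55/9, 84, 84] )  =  [  -  67 , - 47, - 47, - 49/18, 17/13, 59/17 , 17/3,  55/9 , 25,37 , 40, 63  ,  65.74,  69, 71,  84, 84,  91 ]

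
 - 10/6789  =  -1 + 6779/6789= - 0.00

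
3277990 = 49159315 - 45881325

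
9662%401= 38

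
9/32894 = 9/32894 = 0.00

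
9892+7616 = 17508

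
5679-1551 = 4128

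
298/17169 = 298/17169 = 0.02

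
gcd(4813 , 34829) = 1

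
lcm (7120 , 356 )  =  7120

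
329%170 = 159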